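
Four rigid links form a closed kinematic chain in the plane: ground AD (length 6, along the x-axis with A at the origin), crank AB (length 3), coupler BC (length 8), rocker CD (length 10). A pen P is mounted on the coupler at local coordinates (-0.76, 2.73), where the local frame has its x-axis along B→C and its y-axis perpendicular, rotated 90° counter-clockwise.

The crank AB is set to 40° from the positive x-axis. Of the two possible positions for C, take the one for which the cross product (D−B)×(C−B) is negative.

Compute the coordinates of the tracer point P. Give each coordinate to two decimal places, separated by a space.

A=(0,0), D=(6.00,0)
B = A + 3.00·(cos40°, sin40°) = (2.2981, 1.9284)
|BD| = 4.1740
circle(B,8.00) ∩ circle(D,10.00): a=-2.2254, h=7.6842
  candidates: C₊=(3.8745,9.7715) cross=32.074; C₋=(-3.2256,-3.8586) cross=-32.074
  mode - wants cross < 0 → take C=(-3.2256,-3.8586) (cross=-32.074)
ex = (C−B)/|BC| = (-0.6905,-0.7234); ey = (0.7234,-0.6905)
P = B + -0.76·ex + 2.73·ey = (4.7977,0.5931)

4.80 0.59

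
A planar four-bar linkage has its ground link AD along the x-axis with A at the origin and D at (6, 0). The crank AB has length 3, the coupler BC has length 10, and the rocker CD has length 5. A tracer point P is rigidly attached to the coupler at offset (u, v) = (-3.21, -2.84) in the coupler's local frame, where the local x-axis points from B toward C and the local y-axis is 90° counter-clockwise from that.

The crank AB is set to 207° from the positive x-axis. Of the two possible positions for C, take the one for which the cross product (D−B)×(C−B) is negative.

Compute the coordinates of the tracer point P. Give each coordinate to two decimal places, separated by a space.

-6.69 -2.86

A=(0,0), D=(6.00,0)
B = A + 3.00·(cos207°, sin207°) = (-2.6730, -1.3620)
|BD| = 8.7793
circle(B,10.00) ∩ circle(D,5.00): a=8.6611, h=4.9986
  candidates: C₊=(5.1077,4.9197) cross=43.884; C₋=(6.6586,-4.9564) cross=-43.884
  mode - wants cross < 0 → take C=(6.6586,-4.9564) (cross=-43.884)
ex = (C−B)/|BC| = (0.9332,-0.3594); ey = (0.3594,0.9332)
P = B + -3.21·ex + -2.84·ey = (-6.6893,-2.8583)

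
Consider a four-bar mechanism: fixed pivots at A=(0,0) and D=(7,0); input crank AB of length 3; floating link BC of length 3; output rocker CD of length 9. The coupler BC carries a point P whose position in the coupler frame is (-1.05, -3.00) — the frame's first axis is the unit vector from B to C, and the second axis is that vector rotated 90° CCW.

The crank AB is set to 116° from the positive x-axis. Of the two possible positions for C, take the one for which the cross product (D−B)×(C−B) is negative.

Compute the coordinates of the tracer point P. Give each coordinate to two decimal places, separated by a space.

A=(0,0), D=(7.00,0)
B = A + 3.00·(cos116°, sin116°) = (-1.3151, 2.6964)
|BD| = 8.7414
circle(B,3.00) ∩ circle(D,9.00): a=0.2523, h=2.9894
  candidates: C₊=(-0.1530,5.4621) cross=26.131; C₋=(-1.9972,-0.2251) cross=-26.131
  mode - wants cross < 0 → take C=(-1.9972,-0.2251) (cross=-26.131)
ex = (C−B)/|BC| = (-0.2274,-0.9738); ey = (0.9738,-0.2274)
P = B + -1.05·ex + -3.00·ey = (-3.9978,4.4010)

-4.00 4.40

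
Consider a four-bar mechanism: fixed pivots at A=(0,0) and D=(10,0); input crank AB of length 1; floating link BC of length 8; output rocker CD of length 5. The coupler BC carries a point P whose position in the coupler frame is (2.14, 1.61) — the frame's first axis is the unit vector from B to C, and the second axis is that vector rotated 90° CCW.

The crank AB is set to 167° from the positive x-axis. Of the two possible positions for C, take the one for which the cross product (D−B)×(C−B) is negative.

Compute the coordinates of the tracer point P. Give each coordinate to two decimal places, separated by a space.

1.65 0.74

A=(0,0), D=(10.00,0)
B = A + 1.00·(cos167°, sin167°) = (-0.9744, 0.2250)
|BD| = 10.9767
circle(B,8.00) ∩ circle(D,5.00): a=7.2648, h=3.3500
  candidates: C₊=(6.3576,3.4253) cross=36.771; C₋=(6.2203,-3.2732) cross=-36.771
  mode - wants cross < 0 → take C=(6.2203,-3.2732) (cross=-36.771)
ex = (C−B)/|BC| = (0.8993,-0.4373); ey = (0.4373,0.8993)
P = B + 2.14·ex + 1.61·ey = (1.6542,0.7371)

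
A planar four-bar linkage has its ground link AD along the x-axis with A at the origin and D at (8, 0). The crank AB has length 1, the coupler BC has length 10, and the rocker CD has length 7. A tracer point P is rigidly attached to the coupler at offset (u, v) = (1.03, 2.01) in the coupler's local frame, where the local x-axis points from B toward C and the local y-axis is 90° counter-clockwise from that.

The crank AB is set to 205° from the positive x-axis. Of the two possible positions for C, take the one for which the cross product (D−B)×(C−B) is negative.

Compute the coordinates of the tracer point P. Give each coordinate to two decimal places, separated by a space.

1.18 0.45

A=(0,0), D=(8.00,0)
B = A + 1.00·(cos205°, sin205°) = (-0.9063, -0.4226)
|BD| = 8.9163
circle(B,10.00) ∩ circle(D,7.00): a=7.3181, h=6.8151
  candidates: C₊=(6.0805,6.7317) cross=60.766; C₋=(6.7266,-6.8832) cross=-60.766
  mode - wants cross < 0 → take C=(6.7266,-6.8832) (cross=-60.766)
ex = (C−B)/|BC| = (0.7633,-0.6461); ey = (0.6461,0.7633)
P = B + 1.03·ex + 2.01·ey = (1.1785,0.4462)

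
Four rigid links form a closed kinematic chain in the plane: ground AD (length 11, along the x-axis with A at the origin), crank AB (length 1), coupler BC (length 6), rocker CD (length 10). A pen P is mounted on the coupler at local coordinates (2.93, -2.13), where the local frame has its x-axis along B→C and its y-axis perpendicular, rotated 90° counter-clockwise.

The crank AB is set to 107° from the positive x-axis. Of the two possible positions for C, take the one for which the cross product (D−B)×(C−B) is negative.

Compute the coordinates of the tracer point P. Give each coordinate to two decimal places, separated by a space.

A=(0,0), D=(11.00,0)
B = A + 1.00·(cos107°, sin107°) = (-0.2924, 0.9563)
|BD| = 11.3328
circle(B,6.00) ∩ circle(D,10.00): a=2.8427, h=5.2838
  candidates: C₊=(2.9861,5.9814) cross=59.881; C₋=(2.0944,-4.5486) cross=-59.881
  mode - wants cross < 0 → take C=(2.0944,-4.5486) (cross=-59.881)
ex = (C−B)/|BC| = (0.3978,-0.9175); ey = (0.9175,0.3978)
P = B + 2.93·ex + -2.13·ey = (-1.0811,-2.5792)

-1.08 -2.58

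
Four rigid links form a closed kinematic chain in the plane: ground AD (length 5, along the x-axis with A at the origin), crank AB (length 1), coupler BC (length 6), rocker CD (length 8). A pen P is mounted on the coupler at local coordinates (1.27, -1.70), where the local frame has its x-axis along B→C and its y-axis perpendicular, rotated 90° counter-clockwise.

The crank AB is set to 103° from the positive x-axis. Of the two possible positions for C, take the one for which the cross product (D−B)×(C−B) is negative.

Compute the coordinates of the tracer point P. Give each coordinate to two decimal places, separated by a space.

-2.13 0.03

A=(0,0), D=(5.00,0)
B = A + 1.00·(cos103°, sin103°) = (-0.2250, 0.9744)
|BD| = 5.3150
circle(B,6.00) ∩ circle(D,8.00): a=0.0235, h=6.0000
  candidates: C₊=(0.8981,6.8683) cross=31.890; C₋=(-1.3018,-4.9282) cross=-31.890
  mode - wants cross < 0 → take C=(-1.3018,-4.9282) (cross=-31.890)
ex = (C−B)/|BC| = (-0.1795,-0.9838); ey = (0.9838,-0.1795)
P = B + 1.27·ex + -1.70·ey = (-2.1253,0.0301)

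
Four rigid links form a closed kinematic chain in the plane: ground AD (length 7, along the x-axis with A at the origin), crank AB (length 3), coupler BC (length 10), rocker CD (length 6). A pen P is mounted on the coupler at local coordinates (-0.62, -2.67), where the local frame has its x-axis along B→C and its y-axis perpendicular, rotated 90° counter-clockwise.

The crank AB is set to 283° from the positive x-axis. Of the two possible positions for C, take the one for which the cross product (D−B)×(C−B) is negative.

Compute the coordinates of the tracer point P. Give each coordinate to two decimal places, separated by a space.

-0.46 -5.42

A=(0,0), D=(7.00,0)
B = A + 3.00·(cos283°, sin283°) = (0.6749, -2.9231)
|BD| = 6.9679
circle(B,10.00) ∩ circle(D,6.00): a=8.0764, h=5.8967
  candidates: C₊=(5.5325,5.8178) cross=41.088; C₋=(10.4800,-4.8877) cross=-41.088
  mode - wants cross < 0 → take C=(10.4800,-4.8877) (cross=-41.088)
ex = (C−B)/|BC| = (0.9805,-0.1965); ey = (0.1965,0.9805)
P = B + -0.62·ex + -2.67·ey = (-0.4576,-5.4193)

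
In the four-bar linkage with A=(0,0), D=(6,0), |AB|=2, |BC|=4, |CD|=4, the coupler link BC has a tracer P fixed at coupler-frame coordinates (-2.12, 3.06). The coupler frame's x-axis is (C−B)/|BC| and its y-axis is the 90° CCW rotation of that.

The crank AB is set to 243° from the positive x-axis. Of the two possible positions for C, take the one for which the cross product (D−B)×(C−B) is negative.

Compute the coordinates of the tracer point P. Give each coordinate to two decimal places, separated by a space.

A=(0,0), D=(6.00,0)
B = A + 2.00·(cos243°, sin243°) = (-0.9080, -1.7820)
|BD| = 7.1341
circle(B,4.00) ∩ circle(D,4.00): a=3.5671, h=1.8100
  candidates: C₊=(2.0939,0.8616) cross=12.913; C₋=(2.9981,-2.6436) cross=-12.913
  mode - wants cross < 0 → take C=(2.9981,-2.6436) (cross=-12.913)
ex = (C−B)/|BC| = (0.9765,-0.2154); ey = (0.2154,0.9765)
P = B + -2.12·ex + 3.06·ey = (-2.3191,1.6628)

-2.32 1.66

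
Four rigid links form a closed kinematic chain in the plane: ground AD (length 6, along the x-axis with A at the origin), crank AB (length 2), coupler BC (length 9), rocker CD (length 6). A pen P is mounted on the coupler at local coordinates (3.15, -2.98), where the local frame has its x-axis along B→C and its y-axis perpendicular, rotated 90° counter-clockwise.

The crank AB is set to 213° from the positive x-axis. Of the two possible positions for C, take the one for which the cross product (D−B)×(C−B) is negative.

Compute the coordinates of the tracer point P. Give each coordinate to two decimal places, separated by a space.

-0.66 -5.31

A=(0,0), D=(6.00,0)
B = A + 2.00·(cos213°, sin213°) = (-1.6773, -1.0893)
|BD| = 7.7542
circle(B,9.00) ∩ circle(D,6.00): a=6.7788, h=5.9202
  candidates: C₊=(4.2026,5.7244) cross=45.906; C₋=(5.8658,-5.9985) cross=-45.906
  mode - wants cross < 0 → take C=(5.8658,-5.9985) (cross=-45.906)
ex = (C−B)/|BC| = (0.8381,-0.5455); ey = (0.5455,0.8381)
P = B + 3.15·ex + -2.98·ey = (-0.6627,-5.3051)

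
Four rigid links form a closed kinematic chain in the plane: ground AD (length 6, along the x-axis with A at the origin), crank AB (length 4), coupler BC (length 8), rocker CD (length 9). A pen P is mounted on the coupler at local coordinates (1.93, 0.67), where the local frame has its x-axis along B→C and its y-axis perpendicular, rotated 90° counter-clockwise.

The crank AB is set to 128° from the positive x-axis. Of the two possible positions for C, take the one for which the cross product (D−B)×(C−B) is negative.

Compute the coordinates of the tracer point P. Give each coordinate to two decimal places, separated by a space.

-1.59 1.30

A=(0,0), D=(6.00,0)
B = A + 4.00·(cos128°, sin128°) = (-2.4626, 3.1520)
|BD| = 9.0306
circle(B,8.00) ∩ circle(D,9.00): a=3.5741, h=7.1572
  candidates: C₊=(3.3848,8.6117) cross=64.634; C₋=(-1.6115,-4.8026) cross=-64.634
  mode - wants cross < 0 → take C=(-1.6115,-4.8026) (cross=-64.634)
ex = (C−B)/|BC| = (0.1064,-0.9943); ey = (0.9943,0.1064)
P = B + 1.93·ex + 0.67·ey = (-1.5911,1.3043)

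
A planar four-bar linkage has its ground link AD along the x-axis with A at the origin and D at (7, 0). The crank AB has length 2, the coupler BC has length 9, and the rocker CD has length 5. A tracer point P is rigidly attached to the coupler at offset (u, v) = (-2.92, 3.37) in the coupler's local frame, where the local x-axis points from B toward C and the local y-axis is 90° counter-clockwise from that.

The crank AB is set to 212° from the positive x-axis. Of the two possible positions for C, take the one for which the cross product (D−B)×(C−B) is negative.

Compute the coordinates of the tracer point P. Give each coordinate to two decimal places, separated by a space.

A=(0,0), D=(7.00,0)
B = A + 2.00·(cos212°, sin212°) = (-1.6961, -1.0598)
|BD| = 8.7604
circle(B,9.00) ∩ circle(D,5.00): a=7.5764, h=4.8578
  candidates: C₊=(5.2370,4.6789) cross=42.556; C₋=(6.4124,-4.9653) cross=-42.556
  mode - wants cross < 0 → take C=(6.4124,-4.9653) (cross=-42.556)
ex = (C−B)/|BC| = (0.9009,-0.4339); ey = (0.4339,0.9009)
P = B + -2.92·ex + 3.37·ey = (-2.8644,3.2434)

-2.86 3.24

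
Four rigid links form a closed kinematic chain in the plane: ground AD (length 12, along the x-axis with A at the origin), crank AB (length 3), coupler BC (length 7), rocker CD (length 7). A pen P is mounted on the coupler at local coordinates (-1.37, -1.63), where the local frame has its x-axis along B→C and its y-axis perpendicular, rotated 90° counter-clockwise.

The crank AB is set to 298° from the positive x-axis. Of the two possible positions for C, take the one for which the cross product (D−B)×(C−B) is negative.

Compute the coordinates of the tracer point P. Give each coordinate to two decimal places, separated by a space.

-0.52 -3.56

A=(0,0), D=(12.00,0)
B = A + 3.00·(cos298°, sin298°) = (1.4084, -2.6488)
|BD| = 10.9178
circle(B,7.00) ∩ circle(D,7.00): a=5.4589, h=4.3818
  candidates: C₊=(5.6411,2.9265) cross=47.840; C₋=(7.7673,-5.5753) cross=-47.840
  mode - wants cross < 0 → take C=(7.7673,-5.5753) (cross=-47.840)
ex = (C−B)/|BC| = (0.9084,-0.4181); ey = (0.4181,0.9084)
P = B + -1.37·ex + -1.63·ey = (-0.5176,-3.5568)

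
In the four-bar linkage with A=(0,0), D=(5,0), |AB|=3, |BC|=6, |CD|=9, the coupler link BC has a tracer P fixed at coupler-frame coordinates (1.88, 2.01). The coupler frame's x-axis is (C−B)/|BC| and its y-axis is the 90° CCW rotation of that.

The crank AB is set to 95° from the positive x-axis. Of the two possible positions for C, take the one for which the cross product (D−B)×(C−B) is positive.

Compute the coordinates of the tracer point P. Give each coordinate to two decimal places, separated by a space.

A=(0,0), D=(5.00,0)
B = A + 3.00·(cos95°, sin95°) = (-0.2615, 2.9886)
|BD| = 6.0510
circle(B,6.00) ∩ circle(D,9.00): a=-0.6929, h=5.9599
  candidates: C₊=(2.0796,8.5130) cross=36.063; C₋=(-3.8075,-1.8514) cross=-36.063
  mode + wants cross > 0 → take C=(2.0796,8.5130) (cross=36.063)
ex = (C−B)/|BC| = (0.3902,0.9207); ey = (-0.9207,0.3902)
P = B + 1.88·ex + 2.01·ey = (-1.3786,5.5038)

-1.38 5.50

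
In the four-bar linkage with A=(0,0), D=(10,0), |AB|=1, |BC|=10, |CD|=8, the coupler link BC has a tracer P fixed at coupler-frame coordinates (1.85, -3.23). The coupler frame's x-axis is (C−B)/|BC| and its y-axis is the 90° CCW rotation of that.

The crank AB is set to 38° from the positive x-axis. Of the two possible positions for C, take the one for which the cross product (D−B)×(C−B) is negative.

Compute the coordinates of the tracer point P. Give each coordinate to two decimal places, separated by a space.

-0.67 -2.81

A=(0,0), D=(10.00,0)
B = A + 1.00·(cos38°, sin38°) = (0.7880, 0.6157)
|BD| = 9.2325
circle(B,10.00) ∩ circle(D,8.00): a=6.5659, h=7.5425
  candidates: C₊=(7.8423,7.7035) cross=69.636; C₋=(6.8363,-7.3479) cross=-69.636
  mode - wants cross < 0 → take C=(6.8363,-7.3479) (cross=-69.636)
ex = (C−B)/|BC| = (0.6048,-0.7964); ey = (0.7964,0.6048)
P = B + 1.85·ex + -3.23·ey = (-0.6653,-2.8112)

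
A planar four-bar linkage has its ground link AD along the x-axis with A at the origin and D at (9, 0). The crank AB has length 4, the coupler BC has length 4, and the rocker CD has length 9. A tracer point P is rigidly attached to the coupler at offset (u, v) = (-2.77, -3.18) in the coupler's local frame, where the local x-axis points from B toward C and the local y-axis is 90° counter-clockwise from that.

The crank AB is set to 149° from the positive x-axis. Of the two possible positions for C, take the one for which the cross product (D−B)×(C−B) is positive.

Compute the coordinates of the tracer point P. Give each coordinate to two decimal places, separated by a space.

-5.47 -1.63

A=(0,0), D=(9.00,0)
B = A + 4.00·(cos149°, sin149°) = (-3.4287, 2.0602)
|BD| = 12.5983
circle(B,4.00) ∩ circle(D,9.00): a=3.7194, h=1.4717
  candidates: C₊=(0.4813,2.9039) cross=18.541; C₋=(0.0000,-0.0000) cross=-18.541
  mode + wants cross > 0 → take C=(0.4813,2.9039) (cross=18.541)
ex = (C−B)/|BC| = (0.9775,0.2109); ey = (-0.2109,0.9775)
P = B + -2.77·ex + -3.18·ey = (-5.4656,-1.6326)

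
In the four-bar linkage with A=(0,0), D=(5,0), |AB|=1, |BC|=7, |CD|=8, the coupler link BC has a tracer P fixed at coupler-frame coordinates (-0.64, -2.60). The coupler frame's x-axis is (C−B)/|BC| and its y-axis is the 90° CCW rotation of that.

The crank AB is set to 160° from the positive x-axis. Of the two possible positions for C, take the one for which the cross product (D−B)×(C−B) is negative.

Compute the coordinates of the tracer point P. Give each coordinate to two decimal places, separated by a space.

-3.61 0.48

A=(0,0), D=(5.00,0)
B = A + 1.00·(cos160°, sin160°) = (-0.9397, 0.3420)
|BD| = 5.9495
circle(B,7.00) ∩ circle(D,8.00): a=1.7142, h=6.7869
  candidates: C₊=(1.1618,7.0191) cross=40.379; C₋=(0.3815,-6.5322) cross=-40.379
  mode - wants cross < 0 → take C=(0.3815,-6.5322) (cross=-40.379)
ex = (C−B)/|BC| = (0.1887,-0.9820); ey = (0.9820,0.1887)
P = B + -0.64·ex + -2.60·ey = (-3.6138,0.4798)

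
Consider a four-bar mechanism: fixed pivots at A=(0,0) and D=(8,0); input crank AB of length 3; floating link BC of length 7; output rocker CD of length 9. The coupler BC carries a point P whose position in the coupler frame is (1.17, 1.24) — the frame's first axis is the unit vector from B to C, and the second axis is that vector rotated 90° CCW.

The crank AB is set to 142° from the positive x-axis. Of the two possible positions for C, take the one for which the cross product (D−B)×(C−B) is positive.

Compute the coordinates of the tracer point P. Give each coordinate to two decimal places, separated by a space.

-2.49 3.55

A=(0,0), D=(8.00,0)
B = A + 3.00·(cos142°, sin142°) = (-2.3640, 1.8470)
|BD| = 10.5273
circle(B,7.00) ∩ circle(D,9.00): a=3.7438, h=5.9147
  candidates: C₊=(2.3594,7.0131) cross=62.266; C₋=(0.2840,-4.6328) cross=-62.266
  mode + wants cross > 0 → take C=(2.3594,7.0131) (cross=62.266)
ex = (C−B)/|BC| = (0.6748,0.7380); ey = (-0.7380,0.6748)
P = B + 1.17·ex + 1.24·ey = (-2.4897,3.5472)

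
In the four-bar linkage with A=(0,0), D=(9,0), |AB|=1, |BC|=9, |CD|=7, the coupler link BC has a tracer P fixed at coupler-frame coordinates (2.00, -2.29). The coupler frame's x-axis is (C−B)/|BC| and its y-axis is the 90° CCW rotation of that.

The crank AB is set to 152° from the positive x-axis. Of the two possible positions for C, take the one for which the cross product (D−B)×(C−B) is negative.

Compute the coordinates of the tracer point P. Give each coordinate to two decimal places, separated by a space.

-1.13 -2.56

A=(0,0), D=(9.00,0)
B = A + 1.00·(cos152°, sin152°) = (-0.8829, 0.4695)
|BD| = 9.8941
circle(B,9.00) ∩ circle(D,7.00): a=6.5642, h=6.1572
  candidates: C₊=(5.9660,6.3083) cross=60.920; C₋=(5.3817,-5.9923) cross=-60.920
  mode - wants cross < 0 → take C=(5.3817,-5.9923) (cross=-60.920)
ex = (C−B)/|BC| = (0.6961,-0.7180); ey = (0.7180,0.6961)
P = B + 2.00·ex + -2.29·ey = (-1.1350,-2.5605)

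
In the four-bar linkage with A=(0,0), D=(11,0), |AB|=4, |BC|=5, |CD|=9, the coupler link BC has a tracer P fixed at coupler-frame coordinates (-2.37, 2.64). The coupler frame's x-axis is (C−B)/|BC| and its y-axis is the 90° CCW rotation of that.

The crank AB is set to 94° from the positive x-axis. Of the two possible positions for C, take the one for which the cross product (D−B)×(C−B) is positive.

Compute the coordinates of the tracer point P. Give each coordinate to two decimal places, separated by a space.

A=(0,0), D=(11.00,0)
B = A + 4.00·(cos94°, sin94°) = (-0.2790, 3.9903)
|BD| = 11.9641
circle(B,5.00) ∩ circle(D,9.00): a=3.6417, h=3.4261
  candidates: C₊=(4.2968,6.0056) cross=40.990; C₋=(2.0115,-0.4542) cross=-40.990
  mode + wants cross > 0 → take C=(4.2968,6.0056) (cross=40.990)
ex = (C−B)/|BC| = (0.9152,0.4031); ey = (-0.4031,0.9152)
P = B + -2.37·ex + 2.64·ey = (-3.5121,5.4510)

-3.51 5.45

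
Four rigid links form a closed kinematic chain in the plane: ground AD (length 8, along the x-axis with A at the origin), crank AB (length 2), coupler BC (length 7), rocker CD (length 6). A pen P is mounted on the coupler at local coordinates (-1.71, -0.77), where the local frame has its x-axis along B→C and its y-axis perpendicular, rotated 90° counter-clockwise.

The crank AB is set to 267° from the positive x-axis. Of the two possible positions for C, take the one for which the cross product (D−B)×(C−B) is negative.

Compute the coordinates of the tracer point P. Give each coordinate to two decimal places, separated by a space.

-1.97 -1.77

A=(0,0), D=(8.00,0)
B = A + 2.00·(cos267°, sin267°) = (-0.1047, -1.9973)
|BD| = 8.3471
circle(B,7.00) ∩ circle(D,6.00): a=4.9523, h=4.9472
  candidates: C₊=(3.5200,3.9912) cross=41.295; C₋=(5.8875,-5.6158) cross=-41.295
  mode - wants cross < 0 → take C=(5.8875,-5.6158) (cross=-41.295)
ex = (C−B)/|BC| = (0.8560,-0.5169); ey = (0.5169,0.8560)
P = B + -1.71·ex + -0.77·ey = (-1.9665,-1.7724)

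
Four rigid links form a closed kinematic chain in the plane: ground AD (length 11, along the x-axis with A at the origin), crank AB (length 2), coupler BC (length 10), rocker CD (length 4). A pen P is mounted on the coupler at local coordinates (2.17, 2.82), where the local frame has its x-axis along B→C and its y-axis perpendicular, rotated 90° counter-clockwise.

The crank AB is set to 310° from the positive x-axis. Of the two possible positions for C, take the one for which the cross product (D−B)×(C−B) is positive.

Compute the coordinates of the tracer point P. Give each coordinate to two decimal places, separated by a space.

A=(0,0), D=(11.00,0)
B = A + 2.00·(cos310°, sin310°) = (1.2856, -1.5321)
|BD| = 9.8345
circle(B,10.00) ∩ circle(D,4.00): a=9.1879, h=3.9474
  candidates: C₊=(9.7464,3.7985) cross=38.821; C₋=(10.9763,-3.9999) cross=-38.821
  mode + wants cross > 0 → take C=(9.7464,3.7985) (cross=38.821)
ex = (C−B)/|BC| = (0.8461,0.5331); ey = (-0.5331,0.8461)
P = B + 2.17·ex + 2.82·ey = (1.6183,2.0106)

1.62 2.01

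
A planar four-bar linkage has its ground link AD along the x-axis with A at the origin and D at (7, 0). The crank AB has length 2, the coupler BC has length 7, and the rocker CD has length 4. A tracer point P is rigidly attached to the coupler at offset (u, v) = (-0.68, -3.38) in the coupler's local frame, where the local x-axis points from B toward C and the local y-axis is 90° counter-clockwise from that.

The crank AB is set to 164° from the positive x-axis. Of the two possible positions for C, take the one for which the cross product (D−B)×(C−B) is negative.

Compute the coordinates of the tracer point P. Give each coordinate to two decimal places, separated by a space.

-4.16 -2.07

A=(0,0), D=(7.00,0)
B = A + 2.00·(cos164°, sin164°) = (-1.9225, 0.5513)
|BD| = 8.9395
circle(B,7.00) ∩ circle(D,4.00): a=6.3155, h=3.0190
  candidates: C₊=(4.5671,3.1751) cross=26.989; C₋=(4.1948,-2.8515) cross=-26.989
  mode - wants cross < 0 → take C=(4.1948,-2.8515) (cross=-26.989)
ex = (C−B)/|BC| = (0.8739,-0.4861); ey = (0.4861,0.8739)
P = B + -0.68·ex + -3.38·ey = (-4.1598,-2.0720)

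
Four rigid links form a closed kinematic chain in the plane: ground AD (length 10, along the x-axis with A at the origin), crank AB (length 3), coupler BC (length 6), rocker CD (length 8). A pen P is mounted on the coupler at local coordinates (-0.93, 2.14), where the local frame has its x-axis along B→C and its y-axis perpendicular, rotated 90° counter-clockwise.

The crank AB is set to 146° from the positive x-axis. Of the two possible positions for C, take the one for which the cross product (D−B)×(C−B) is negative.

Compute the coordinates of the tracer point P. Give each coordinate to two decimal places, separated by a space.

-1.91 3.94

A=(0,0), D=(10.00,0)
B = A + 3.00·(cos146°, sin146°) = (-2.4871, 1.6776)
|BD| = 12.5993
circle(B,6.00) ∩ circle(D,8.00): a=5.1885, h=3.0133
  candidates: C₊=(3.0564,3.9732) cross=37.965; C₋=(2.2540,-1.9997) cross=-37.965
  mode - wants cross < 0 → take C=(2.2540,-1.9997) (cross=-37.965)
ex = (C−B)/|BC| = (0.7902,-0.6129); ey = (0.6129,0.7902)
P = B + -0.93·ex + 2.14·ey = (-1.9104,3.9385)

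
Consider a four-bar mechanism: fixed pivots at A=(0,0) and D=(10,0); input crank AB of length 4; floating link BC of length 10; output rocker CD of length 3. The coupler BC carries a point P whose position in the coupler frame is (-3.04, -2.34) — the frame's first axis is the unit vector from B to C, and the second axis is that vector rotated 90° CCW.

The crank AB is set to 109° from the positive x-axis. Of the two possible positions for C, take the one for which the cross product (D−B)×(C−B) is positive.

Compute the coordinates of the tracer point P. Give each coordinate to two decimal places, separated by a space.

A=(0,0), D=(10.00,0)
B = A + 4.00·(cos109°, sin109°) = (-1.3023, 3.7821)
|BD| = 11.9183
circle(B,10.00) ∩ circle(D,3.00): a=9.7768, h=2.1010
  candidates: C₊=(8.6359,2.6719) cross=25.040; C₋=(7.3025,-1.3128) cross=-25.040
  mode + wants cross > 0 → take C=(8.6359,2.6719) (cross=25.040)
ex = (C−B)/|BC| = (0.9938,-0.1110); ey = (0.1110,0.9938)
P = B + -3.04·ex + -2.34·ey = (-4.5833,1.7940)

-4.58 1.79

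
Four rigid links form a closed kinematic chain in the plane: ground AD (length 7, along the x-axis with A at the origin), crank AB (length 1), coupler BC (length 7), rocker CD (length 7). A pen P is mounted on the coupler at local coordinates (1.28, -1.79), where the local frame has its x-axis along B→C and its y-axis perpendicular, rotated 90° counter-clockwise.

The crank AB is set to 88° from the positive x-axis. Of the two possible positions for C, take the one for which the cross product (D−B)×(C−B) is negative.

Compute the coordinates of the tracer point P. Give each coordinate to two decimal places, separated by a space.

A=(0,0), D=(7.00,0)
B = A + 1.00·(cos88°, sin88°) = (0.0349, 0.9994)
|BD| = 7.0364
circle(B,7.00) ∩ circle(D,7.00): a=3.5182, h=6.0516
  candidates: C₊=(4.3770,6.4900) cross=42.582; C₋=(2.6579,-5.4906) cross=-42.582
  mode - wants cross < 0 → take C=(2.6579,-5.4906) (cross=-42.582)
ex = (C−B)/|BC| = (0.3747,-0.9271); ey = (0.9271,0.3747)
P = B + 1.28·ex + -1.79·ey = (-1.1450,-0.8581)

-1.15 -0.86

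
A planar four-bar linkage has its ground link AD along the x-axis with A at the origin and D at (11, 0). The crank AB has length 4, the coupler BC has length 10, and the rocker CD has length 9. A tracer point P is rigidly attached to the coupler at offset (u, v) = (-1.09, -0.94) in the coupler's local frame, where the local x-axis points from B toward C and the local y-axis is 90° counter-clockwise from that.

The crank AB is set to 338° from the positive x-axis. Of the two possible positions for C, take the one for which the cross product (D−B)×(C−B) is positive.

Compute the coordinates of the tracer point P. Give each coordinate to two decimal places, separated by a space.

A=(0,0), D=(11.00,0)
B = A + 4.00·(cos338°, sin338°) = (3.7087, -1.4984)
|BD| = 7.4436
circle(B,10.00) ∩ circle(D,9.00): a=4.9981, h=8.6614
  candidates: C₊=(6.8609,7.9918) cross=64.472; C₋=(10.3481,-8.9764) cross=-64.472
  mode + wants cross > 0 → take C=(6.8609,7.9918) (cross=64.472)
ex = (C−B)/|BC| = (0.3152,0.9490); ey = (-0.9490,0.3152)
P = B + -1.09·ex + -0.94·ey = (4.2572,-2.8292)

4.26 -2.83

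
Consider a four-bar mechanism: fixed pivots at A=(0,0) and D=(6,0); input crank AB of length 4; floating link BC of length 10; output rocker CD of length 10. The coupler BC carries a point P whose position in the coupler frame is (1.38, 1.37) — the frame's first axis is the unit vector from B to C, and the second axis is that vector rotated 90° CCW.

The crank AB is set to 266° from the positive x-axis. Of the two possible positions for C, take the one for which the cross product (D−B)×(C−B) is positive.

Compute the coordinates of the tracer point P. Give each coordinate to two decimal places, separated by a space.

A=(0,0), D=(6.00,0)
B = A + 4.00·(cos266°, sin266°) = (-0.2790, -3.9903)
|BD| = 7.4396
circle(B,10.00) ∩ circle(D,10.00): a=3.7198, h=9.2824
  candidates: C₊=(-2.1181,5.8392) cross=69.058; C₋=(7.8391,-9.8294) cross=-69.058
  mode + wants cross > 0 → take C=(-2.1181,5.8392) (cross=69.058)
ex = (C−B)/|BC| = (-0.1839,0.9829); ey = (-0.9829,-0.1839)
P = B + 1.38·ex + 1.37·ey = (-1.8795,-2.8858)

-1.88 -2.89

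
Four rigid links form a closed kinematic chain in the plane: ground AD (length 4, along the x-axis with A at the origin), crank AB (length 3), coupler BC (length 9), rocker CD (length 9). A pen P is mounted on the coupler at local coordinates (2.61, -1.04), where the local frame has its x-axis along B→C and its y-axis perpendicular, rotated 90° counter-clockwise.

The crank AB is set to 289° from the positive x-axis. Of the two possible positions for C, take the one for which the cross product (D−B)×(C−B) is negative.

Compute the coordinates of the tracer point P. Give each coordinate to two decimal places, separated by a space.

2.58 -5.14

A=(0,0), D=(4.00,0)
B = A + 3.00·(cos289°, sin289°) = (0.9767, -2.8366)
|BD| = 4.1456
circle(B,9.00) ∩ circle(D,9.00): a=2.0728, h=8.7580
  candidates: C₊=(-3.5041,4.9687) cross=36.308; C₋=(8.4808,-7.8053) cross=-36.308
  mode - wants cross < 0 → take C=(8.4808,-7.8053) (cross=-36.308)
ex = (C−B)/|BC| = (0.8338,-0.5521); ey = (0.5521,0.8338)
P = B + 2.61·ex + -1.04·ey = (2.5787,-5.1446)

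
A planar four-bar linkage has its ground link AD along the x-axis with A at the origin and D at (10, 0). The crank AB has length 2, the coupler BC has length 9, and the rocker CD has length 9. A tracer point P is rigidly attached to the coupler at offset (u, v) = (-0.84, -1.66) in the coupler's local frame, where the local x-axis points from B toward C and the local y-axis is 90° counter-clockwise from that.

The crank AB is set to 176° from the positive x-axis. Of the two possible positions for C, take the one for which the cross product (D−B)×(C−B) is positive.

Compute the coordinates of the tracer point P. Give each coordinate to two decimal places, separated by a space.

-1.34 -1.60

A=(0,0), D=(10.00,0)
B = A + 2.00·(cos176°, sin176°) = (-1.9951, 0.1395)
|BD| = 11.9959
circle(B,9.00) ∩ circle(D,9.00): a=5.9980, h=6.7100
  candidates: C₊=(4.0805,6.7793) cross=80.493; C₋=(3.9244,-6.6398) cross=-80.493
  mode + wants cross > 0 → take C=(4.0805,6.7793) (cross=80.493)
ex = (C−B)/|BC| = (0.6751,0.7378); ey = (-0.7378,0.6751)
P = B + -0.84·ex + -1.66·ey = (-1.3375,-1.6008)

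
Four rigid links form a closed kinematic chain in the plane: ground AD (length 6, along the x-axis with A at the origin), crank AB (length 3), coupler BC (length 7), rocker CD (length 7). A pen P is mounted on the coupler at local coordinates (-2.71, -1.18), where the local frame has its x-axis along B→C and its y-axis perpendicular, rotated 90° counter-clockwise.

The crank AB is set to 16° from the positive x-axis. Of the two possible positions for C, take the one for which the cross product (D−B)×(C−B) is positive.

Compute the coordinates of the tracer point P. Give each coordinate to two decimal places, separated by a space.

A=(0,0), D=(6.00,0)
B = A + 3.00·(cos16°, sin16°) = (2.8838, 0.8269)
|BD| = 3.2241
circle(B,7.00) ∩ circle(D,7.00): a=1.6120, h=6.8119
  candidates: C₊=(6.1890,6.9974) cross=21.962; C₋=(2.6948,-6.1705) cross=-21.962
  mode + wants cross > 0 → take C=(6.1890,6.9974) (cross=21.962)
ex = (C−B)/|BC| = (0.4722,0.8815); ey = (-0.8815,0.4722)
P = B + -2.71·ex + -1.18·ey = (2.6444,-2.1191)

2.64 -2.12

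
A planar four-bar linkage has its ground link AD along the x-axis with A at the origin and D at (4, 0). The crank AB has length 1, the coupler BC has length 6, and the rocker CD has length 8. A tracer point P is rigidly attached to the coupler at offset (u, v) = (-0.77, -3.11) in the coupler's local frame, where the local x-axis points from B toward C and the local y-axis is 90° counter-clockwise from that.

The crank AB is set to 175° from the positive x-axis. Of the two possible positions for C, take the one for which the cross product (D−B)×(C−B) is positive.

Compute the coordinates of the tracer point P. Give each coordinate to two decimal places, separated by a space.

A=(0,0), D=(4.00,0)
B = A + 1.00·(cos175°, sin175°) = (-0.9962, 0.0872)
|BD| = 4.9970
circle(B,6.00) ∩ circle(D,8.00): a=-0.3032, h=5.9923
  candidates: C₊=(-1.1949,6.0839) cross=29.943; C₋=(-1.4039,-5.8990) cross=-29.943
  mode + wants cross > 0 → take C=(-1.1949,6.0839) (cross=29.943)
ex = (C−B)/|BC| = (-0.0331,0.9995); ey = (-0.9995,-0.0331)
P = B + -0.77·ex + -3.11·ey = (2.1376,-0.5794)

2.14 -0.58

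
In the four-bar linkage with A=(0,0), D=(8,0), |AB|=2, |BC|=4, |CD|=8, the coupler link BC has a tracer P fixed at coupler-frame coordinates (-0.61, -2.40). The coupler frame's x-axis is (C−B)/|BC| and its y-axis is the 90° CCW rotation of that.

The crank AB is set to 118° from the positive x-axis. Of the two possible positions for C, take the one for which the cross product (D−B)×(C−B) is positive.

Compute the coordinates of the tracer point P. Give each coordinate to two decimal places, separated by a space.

A=(0,0), D=(8.00,0)
B = A + 2.00·(cos118°, sin118°) = (-0.9389, 1.7659)
|BD| = 9.1117
circle(B,4.00) ∩ circle(D,8.00): a=1.9219, h=3.5080
  candidates: C₊=(1.6264,4.8350) cross=31.964; C₋=(0.2666,-2.0481) cross=-31.964
  mode + wants cross > 0 → take C=(1.6264,4.8350) (cross=31.964)
ex = (C−B)/|BC| = (0.6413,0.7673); ey = (-0.7673,0.6413)
P = B + -0.61·ex + -2.40·ey = (0.5113,-0.2413)

0.51 -0.24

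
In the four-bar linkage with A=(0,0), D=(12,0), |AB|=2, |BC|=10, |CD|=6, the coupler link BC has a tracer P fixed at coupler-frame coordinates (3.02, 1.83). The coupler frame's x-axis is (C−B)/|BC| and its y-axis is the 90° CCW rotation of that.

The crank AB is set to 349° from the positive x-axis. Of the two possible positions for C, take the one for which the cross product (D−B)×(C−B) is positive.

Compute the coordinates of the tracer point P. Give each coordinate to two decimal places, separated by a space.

A=(0,0), D=(12.00,0)
B = A + 2.00·(cos349°, sin349°) = (1.9633, -0.3816)
|BD| = 10.0440
circle(B,10.00) ∩ circle(D,6.00): a=8.2080, h=5.7122
  candidates: C₊=(9.9483,5.6383) cross=57.373; C₋=(10.3823,-5.7778) cross=-57.373
  mode + wants cross > 0 → take C=(9.9483,5.6383) (cross=57.373)
ex = (C−B)/|BC| = (0.7985,0.6020); ey = (-0.6020,0.7985)
P = B + 3.02·ex + 1.83·ey = (3.2731,2.8977)

3.27 2.90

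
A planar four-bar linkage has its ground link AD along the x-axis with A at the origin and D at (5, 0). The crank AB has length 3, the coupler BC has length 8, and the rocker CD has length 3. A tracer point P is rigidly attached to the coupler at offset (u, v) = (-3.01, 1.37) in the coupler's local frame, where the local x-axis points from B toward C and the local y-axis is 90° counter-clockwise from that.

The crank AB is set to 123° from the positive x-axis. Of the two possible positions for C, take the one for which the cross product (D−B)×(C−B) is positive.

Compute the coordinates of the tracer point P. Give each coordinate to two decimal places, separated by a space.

-4.67 3.83

A=(0,0), D=(5.00,0)
B = A + 3.00·(cos123°, sin123°) = (-1.6339, 2.5160)
|BD| = 7.0950
circle(B,8.00) ∩ circle(D,3.00): a=7.4235, h=2.9820
  candidates: C₊=(6.3646,2.6717) cross=21.157; C₋=(4.2497,-2.9046) cross=-21.157
  mode + wants cross > 0 → take C=(6.3646,2.6717) (cross=21.157)
ex = (C−B)/|BC| = (0.9998,0.0195); ey = (-0.0195,0.9998)
P = B + -3.01·ex + 1.37·ey = (-4.6700,3.8272)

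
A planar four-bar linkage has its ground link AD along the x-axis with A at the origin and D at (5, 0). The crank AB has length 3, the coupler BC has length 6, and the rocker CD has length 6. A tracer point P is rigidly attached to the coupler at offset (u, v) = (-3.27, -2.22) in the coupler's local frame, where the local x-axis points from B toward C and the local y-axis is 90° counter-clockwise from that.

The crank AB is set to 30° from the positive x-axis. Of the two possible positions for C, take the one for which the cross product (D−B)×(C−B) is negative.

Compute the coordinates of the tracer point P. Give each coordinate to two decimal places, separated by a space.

1.52 5.30

A=(0,0), D=(5.00,0)
B = A + 3.00·(cos30°, sin30°) = (2.5981, 1.5000)
|BD| = 2.8318
circle(B,6.00) ∩ circle(D,6.00): a=1.4159, h=5.8305
  candidates: C₊=(6.8874,5.6954) cross=16.511; C₋=(0.7106,-4.1954) cross=-16.511
  mode - wants cross < 0 → take C=(0.7106,-4.1954) (cross=-16.511)
ex = (C−B)/|BC| = (-0.3146,-0.9492); ey = (0.9492,-0.3146)
P = B + -3.27·ex + -2.22·ey = (1.5194,5.3023)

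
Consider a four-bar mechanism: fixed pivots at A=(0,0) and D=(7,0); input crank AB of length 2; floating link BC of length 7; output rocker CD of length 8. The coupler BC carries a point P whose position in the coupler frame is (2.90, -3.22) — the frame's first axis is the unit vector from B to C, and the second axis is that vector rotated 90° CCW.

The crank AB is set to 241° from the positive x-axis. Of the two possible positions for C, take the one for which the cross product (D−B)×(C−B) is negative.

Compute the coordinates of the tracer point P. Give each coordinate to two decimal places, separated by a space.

-1.63 -6.03

A=(0,0), D=(7.00,0)
B = A + 2.00·(cos241°, sin241°) = (-0.9696, -1.7492)
|BD| = 8.1593
circle(B,7.00) ∩ circle(D,8.00): a=3.1605, h=6.2459
  candidates: C₊=(0.7783,5.0290) cross=50.962; C₋=(3.4564,-7.1724) cross=-50.962
  mode - wants cross < 0 → take C=(3.4564,-7.1724) (cross=-50.962)
ex = (C−B)/|BC| = (0.6323,-0.7747); ey = (0.7747,0.6323)
P = B + 2.90·ex + -3.22·ey = (-1.6306,-6.0319)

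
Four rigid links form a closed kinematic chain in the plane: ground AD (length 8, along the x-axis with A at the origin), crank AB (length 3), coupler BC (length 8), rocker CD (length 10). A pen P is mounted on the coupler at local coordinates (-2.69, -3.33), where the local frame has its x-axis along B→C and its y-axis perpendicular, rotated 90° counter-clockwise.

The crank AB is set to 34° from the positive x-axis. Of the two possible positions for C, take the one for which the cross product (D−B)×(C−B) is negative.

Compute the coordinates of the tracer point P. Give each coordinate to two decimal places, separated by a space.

A=(0,0), D=(8.00,0)
B = A + 3.00·(cos34°, sin34°) = (2.4871, 1.6776)
|BD| = 5.7625
circle(B,8.00) ∩ circle(D,10.00): a=-0.2424, h=7.9963
  candidates: C₊=(4.5831,9.3981) cross=46.079; C₋=(-0.0727,-5.9018) cross=-46.079
  mode - wants cross < 0 → take C=(-0.0727,-5.9018) (cross=-46.079)
ex = (C−B)/|BC| = (-0.3200,-0.9474); ey = (0.9474,-0.3200)
P = B + -2.69·ex + -3.33·ey = (0.1929,5.2917)

0.19 5.29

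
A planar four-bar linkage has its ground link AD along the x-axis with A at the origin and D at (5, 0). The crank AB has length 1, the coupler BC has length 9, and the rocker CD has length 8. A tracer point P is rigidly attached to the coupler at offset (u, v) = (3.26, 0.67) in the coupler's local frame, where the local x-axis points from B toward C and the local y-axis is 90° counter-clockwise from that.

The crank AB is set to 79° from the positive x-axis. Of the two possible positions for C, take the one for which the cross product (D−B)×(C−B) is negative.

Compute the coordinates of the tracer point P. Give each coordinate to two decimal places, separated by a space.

A=(0,0), D=(5.00,0)
B = A + 1.00·(cos79°, sin79°) = (0.1908, 0.9816)
|BD| = 4.9084
circle(B,9.00) ∩ circle(D,8.00): a=4.1859, h=7.9673
  candidates: C₊=(5.8856,7.9508) cross=39.106; C₋=(2.6988,-7.6619) cross=-39.106
  mode - wants cross < 0 → take C=(2.6988,-7.6619) (cross=-39.106)
ex = (C−B)/|BC| = (0.2787,-0.9604); ey = (0.9604,0.2787)
P = B + 3.26·ex + 0.67·ey = (1.7427,-1.9625)

1.74 -1.96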